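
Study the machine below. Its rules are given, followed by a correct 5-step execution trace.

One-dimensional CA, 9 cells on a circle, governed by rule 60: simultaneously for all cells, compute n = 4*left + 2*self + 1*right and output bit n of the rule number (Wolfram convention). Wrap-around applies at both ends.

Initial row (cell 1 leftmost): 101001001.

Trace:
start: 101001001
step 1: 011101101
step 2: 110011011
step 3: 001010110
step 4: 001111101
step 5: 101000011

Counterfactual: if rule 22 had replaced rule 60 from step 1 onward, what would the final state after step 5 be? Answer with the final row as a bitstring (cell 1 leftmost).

(re-executing steps 1..5 under rule 22; state before step 1: 101001001)
step 1: 001111110
step 2: 010000001
step 3: 011000011
step 4: 000100100
step 5: 001111110

001111110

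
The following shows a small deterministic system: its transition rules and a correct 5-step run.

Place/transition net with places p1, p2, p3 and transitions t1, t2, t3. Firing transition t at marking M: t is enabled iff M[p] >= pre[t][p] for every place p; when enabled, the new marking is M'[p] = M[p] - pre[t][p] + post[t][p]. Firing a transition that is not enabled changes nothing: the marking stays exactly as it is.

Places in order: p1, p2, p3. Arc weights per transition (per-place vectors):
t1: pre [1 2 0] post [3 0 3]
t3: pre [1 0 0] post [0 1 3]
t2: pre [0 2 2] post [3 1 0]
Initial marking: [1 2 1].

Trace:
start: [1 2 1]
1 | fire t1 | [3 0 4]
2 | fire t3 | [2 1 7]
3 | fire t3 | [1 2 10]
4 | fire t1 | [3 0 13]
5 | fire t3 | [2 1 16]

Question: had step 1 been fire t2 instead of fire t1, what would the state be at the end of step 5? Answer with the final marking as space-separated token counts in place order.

0 3 4

(re-executing from step 1 with the substitution; state before step 1: [1 2 1])
1 | fire t2 | [1 2 1]
2 | fire t3 | [0 3 4]
3 | fire t3 | [0 3 4]
4 | fire t1 | [0 3 4]
5 | fire t3 | [0 3 4]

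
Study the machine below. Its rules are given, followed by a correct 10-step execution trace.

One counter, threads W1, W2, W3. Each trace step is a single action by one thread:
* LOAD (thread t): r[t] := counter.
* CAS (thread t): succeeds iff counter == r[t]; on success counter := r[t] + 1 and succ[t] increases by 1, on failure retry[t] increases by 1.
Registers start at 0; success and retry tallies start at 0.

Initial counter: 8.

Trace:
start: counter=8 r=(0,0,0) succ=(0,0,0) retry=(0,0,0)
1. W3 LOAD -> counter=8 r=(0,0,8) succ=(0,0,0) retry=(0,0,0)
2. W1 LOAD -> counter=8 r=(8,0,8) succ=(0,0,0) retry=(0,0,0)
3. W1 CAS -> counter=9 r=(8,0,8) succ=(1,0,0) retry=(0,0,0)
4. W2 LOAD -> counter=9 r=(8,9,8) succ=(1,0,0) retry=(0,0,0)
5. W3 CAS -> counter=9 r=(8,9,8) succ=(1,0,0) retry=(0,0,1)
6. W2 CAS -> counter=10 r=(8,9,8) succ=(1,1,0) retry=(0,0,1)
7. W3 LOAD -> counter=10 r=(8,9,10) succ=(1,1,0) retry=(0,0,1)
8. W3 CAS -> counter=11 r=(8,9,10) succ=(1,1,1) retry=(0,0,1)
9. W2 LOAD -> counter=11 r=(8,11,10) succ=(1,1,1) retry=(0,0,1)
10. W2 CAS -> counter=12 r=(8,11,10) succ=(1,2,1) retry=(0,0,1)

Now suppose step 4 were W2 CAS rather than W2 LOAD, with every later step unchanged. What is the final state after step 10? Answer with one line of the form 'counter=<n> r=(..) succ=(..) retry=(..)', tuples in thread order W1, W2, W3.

counter=11 r=(8,10,9) succ=(1,1,1) retry=(0,2,1)

(re-executing from step 4 with the substitution; state before step 4: counter=9 r=(8,0,8) succ=(1,0,0) retry=(0,0,0))
4. W2 CAS -> counter=9 r=(8,0,8) succ=(1,0,0) retry=(0,1,0)
5. W3 CAS -> counter=9 r=(8,0,8) succ=(1,0,0) retry=(0,1,1)
6. W2 CAS -> counter=9 r=(8,0,8) succ=(1,0,0) retry=(0,2,1)
7. W3 LOAD -> counter=9 r=(8,0,9) succ=(1,0,0) retry=(0,2,1)
8. W3 CAS -> counter=10 r=(8,0,9) succ=(1,0,1) retry=(0,2,1)
9. W2 LOAD -> counter=10 r=(8,10,9) succ=(1,0,1) retry=(0,2,1)
10. W2 CAS -> counter=11 r=(8,10,9) succ=(1,1,1) retry=(0,2,1)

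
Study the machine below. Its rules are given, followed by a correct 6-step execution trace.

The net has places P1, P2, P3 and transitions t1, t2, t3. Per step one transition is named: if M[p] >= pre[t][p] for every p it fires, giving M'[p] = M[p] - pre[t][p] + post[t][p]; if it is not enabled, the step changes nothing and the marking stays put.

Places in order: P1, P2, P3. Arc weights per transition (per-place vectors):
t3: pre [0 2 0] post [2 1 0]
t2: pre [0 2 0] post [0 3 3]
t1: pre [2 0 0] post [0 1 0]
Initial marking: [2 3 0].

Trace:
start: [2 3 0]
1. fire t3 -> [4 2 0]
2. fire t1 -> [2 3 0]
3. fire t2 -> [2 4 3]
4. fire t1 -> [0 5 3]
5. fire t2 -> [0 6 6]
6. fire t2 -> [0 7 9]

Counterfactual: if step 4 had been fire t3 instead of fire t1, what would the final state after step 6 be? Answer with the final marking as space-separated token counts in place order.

(re-executing from step 4 with the substitution; state before step 4: [2 4 3])
4. fire t3 -> [4 3 3]
5. fire t2 -> [4 4 6]
6. fire t2 -> [4 5 9]

4 5 9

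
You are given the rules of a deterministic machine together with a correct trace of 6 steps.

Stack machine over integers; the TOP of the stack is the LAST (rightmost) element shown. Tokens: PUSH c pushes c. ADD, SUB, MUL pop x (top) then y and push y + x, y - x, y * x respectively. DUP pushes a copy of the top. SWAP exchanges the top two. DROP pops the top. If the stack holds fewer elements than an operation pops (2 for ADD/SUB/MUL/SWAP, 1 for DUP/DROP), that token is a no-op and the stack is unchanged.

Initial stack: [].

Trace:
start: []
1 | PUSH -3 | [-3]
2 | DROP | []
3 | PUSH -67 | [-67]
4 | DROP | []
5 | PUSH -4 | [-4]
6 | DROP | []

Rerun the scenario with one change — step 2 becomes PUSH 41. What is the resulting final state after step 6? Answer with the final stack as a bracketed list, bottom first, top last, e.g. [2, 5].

[-3, 41]

(re-executing from step 2 with the substitution; state before step 2: [-3])
2 | PUSH 41 | [-3, 41]
3 | PUSH -67 | [-3, 41, -67]
4 | DROP | [-3, 41]
5 | PUSH -4 | [-3, 41, -4]
6 | DROP | [-3, 41]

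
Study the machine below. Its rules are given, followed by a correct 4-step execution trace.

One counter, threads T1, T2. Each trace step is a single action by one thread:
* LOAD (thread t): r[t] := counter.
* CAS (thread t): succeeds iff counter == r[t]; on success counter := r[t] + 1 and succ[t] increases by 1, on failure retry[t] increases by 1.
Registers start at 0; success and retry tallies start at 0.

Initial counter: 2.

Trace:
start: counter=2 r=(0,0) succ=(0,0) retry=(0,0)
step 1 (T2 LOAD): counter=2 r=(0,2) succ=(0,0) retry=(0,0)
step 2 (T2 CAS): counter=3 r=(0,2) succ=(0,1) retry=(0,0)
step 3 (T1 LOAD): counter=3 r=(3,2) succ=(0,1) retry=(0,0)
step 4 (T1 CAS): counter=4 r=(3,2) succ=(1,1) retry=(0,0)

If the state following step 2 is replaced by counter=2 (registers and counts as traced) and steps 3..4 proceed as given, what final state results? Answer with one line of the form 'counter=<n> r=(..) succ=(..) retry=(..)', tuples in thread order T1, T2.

counter=3 r=(2,2) succ=(1,1) retry=(0,0)

state after step 2 := counter=2 r=(0,2) succ=(0,1) retry=(0,0)
step 3 (T1 LOAD): counter=2 r=(2,2) succ=(0,1) retry=(0,0)
step 4 (T1 CAS): counter=3 r=(2,2) succ=(1,1) retry=(0,0)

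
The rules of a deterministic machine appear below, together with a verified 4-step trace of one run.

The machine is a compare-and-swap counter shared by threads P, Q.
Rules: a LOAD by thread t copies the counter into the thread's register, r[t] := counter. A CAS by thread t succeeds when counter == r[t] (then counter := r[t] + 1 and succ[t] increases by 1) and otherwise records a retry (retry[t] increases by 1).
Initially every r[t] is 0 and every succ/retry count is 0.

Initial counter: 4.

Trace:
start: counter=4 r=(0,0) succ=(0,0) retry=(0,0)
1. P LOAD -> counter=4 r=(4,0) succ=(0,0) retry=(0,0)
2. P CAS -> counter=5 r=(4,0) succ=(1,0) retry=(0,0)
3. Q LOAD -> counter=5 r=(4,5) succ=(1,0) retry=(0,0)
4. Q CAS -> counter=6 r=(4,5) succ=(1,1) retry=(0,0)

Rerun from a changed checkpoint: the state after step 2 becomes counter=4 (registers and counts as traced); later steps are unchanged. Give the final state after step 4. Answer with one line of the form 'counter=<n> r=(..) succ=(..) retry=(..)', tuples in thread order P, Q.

state after step 2 := counter=4 r=(4,0) succ=(1,0) retry=(0,0)
3. Q LOAD -> counter=4 r=(4,4) succ=(1,0) retry=(0,0)
4. Q CAS -> counter=5 r=(4,4) succ=(1,1) retry=(0,0)

counter=5 r=(4,4) succ=(1,1) retry=(0,0)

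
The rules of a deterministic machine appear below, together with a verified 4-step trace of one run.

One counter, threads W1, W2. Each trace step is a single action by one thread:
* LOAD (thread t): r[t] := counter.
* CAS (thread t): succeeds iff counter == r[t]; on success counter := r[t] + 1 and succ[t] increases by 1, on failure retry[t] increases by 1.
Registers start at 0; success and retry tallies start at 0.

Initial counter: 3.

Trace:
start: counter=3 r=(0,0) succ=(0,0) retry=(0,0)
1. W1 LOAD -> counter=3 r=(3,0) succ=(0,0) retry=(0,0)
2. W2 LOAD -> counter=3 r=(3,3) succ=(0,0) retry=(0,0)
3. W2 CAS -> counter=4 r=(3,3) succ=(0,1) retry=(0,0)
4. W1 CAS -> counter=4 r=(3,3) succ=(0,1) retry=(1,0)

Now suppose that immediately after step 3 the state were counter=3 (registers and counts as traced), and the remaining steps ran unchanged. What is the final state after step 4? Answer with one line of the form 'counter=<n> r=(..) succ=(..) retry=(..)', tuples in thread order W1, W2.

counter=4 r=(3,3) succ=(1,1) retry=(0,0)

state after step 3 := counter=3 r=(3,3) succ=(0,1) retry=(0,0)
4. W1 CAS -> counter=4 r=(3,3) succ=(1,1) retry=(0,0)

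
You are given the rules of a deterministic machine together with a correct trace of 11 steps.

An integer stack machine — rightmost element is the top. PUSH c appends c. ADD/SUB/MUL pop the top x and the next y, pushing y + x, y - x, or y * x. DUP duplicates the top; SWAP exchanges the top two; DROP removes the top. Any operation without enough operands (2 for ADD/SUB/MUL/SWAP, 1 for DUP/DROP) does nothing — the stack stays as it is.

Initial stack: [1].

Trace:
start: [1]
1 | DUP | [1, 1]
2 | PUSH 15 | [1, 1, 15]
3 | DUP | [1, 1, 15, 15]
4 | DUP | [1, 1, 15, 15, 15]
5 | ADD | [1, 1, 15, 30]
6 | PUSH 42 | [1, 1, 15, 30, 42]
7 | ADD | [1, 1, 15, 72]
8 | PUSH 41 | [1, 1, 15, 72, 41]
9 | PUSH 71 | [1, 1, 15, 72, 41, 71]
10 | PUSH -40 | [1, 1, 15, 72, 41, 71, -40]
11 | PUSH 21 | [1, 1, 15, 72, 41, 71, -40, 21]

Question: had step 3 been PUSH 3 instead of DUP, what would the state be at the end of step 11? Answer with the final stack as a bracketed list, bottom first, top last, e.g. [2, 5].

(re-executing from step 3 with the substitution; state before step 3: [1, 1, 15])
3 | PUSH 3 | [1, 1, 15, 3]
4 | DUP | [1, 1, 15, 3, 3]
5 | ADD | [1, 1, 15, 6]
6 | PUSH 42 | [1, 1, 15, 6, 42]
7 | ADD | [1, 1, 15, 48]
8 | PUSH 41 | [1, 1, 15, 48, 41]
9 | PUSH 71 | [1, 1, 15, 48, 41, 71]
10 | PUSH -40 | [1, 1, 15, 48, 41, 71, -40]
11 | PUSH 21 | [1, 1, 15, 48, 41, 71, -40, 21]

[1, 1, 15, 48, 41, 71, -40, 21]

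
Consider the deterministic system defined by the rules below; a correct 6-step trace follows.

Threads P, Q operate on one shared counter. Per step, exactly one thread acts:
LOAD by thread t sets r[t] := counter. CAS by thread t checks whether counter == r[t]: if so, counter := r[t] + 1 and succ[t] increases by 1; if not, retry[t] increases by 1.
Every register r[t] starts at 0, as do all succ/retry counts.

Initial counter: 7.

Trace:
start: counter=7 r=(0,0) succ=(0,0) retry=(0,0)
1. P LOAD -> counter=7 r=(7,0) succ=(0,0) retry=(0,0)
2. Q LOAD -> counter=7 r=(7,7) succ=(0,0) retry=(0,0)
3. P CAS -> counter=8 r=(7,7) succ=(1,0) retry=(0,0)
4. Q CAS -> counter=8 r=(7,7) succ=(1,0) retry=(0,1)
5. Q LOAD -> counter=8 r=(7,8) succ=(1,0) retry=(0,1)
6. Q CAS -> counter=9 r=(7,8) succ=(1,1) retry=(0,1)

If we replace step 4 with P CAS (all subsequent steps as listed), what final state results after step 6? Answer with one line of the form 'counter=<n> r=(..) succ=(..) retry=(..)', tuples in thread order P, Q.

(re-executing from step 4 with the substitution; state before step 4: counter=8 r=(7,7) succ=(1,0) retry=(0,0))
4. P CAS -> counter=8 r=(7,7) succ=(1,0) retry=(1,0)
5. Q LOAD -> counter=8 r=(7,8) succ=(1,0) retry=(1,0)
6. Q CAS -> counter=9 r=(7,8) succ=(1,1) retry=(1,0)

counter=9 r=(7,8) succ=(1,1) retry=(1,0)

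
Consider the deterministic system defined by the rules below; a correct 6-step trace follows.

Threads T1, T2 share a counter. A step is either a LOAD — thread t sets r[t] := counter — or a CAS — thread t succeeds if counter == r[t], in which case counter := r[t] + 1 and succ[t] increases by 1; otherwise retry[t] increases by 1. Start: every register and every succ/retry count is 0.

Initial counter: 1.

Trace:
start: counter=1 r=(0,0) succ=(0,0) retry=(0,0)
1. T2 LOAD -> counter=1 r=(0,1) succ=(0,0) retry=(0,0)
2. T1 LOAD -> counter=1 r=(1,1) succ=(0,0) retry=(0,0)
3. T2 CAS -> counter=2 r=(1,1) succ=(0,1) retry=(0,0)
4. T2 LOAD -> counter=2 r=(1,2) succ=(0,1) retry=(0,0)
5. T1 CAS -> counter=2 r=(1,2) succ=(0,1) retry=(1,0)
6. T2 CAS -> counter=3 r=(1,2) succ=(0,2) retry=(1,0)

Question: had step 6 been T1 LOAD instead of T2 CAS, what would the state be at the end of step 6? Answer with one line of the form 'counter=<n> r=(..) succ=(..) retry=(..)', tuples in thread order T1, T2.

counter=2 r=(2,2) succ=(0,1) retry=(1,0)

(re-executing from step 6 with the substitution; state before step 6: counter=2 r=(1,2) succ=(0,1) retry=(1,0))
6. T1 LOAD -> counter=2 r=(2,2) succ=(0,1) retry=(1,0)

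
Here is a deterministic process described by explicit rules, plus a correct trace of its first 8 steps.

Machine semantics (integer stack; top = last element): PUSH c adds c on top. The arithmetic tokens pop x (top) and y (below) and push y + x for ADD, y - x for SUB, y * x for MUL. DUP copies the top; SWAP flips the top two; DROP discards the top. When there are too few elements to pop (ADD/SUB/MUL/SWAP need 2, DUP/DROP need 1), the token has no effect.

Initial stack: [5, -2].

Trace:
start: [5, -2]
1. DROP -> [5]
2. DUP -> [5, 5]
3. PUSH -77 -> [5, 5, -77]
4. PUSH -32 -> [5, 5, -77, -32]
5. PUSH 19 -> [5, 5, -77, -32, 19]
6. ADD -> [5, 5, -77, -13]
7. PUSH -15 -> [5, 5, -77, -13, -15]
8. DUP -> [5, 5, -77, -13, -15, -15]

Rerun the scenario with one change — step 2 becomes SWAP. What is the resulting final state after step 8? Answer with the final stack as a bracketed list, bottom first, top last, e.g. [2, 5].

(re-executing from step 2 with the substitution; state before step 2: [5])
2. SWAP -> [5]
3. PUSH -77 -> [5, -77]
4. PUSH -32 -> [5, -77, -32]
5. PUSH 19 -> [5, -77, -32, 19]
6. ADD -> [5, -77, -13]
7. PUSH -15 -> [5, -77, -13, -15]
8. DUP -> [5, -77, -13, -15, -15]

[5, -77, -13, -15, -15]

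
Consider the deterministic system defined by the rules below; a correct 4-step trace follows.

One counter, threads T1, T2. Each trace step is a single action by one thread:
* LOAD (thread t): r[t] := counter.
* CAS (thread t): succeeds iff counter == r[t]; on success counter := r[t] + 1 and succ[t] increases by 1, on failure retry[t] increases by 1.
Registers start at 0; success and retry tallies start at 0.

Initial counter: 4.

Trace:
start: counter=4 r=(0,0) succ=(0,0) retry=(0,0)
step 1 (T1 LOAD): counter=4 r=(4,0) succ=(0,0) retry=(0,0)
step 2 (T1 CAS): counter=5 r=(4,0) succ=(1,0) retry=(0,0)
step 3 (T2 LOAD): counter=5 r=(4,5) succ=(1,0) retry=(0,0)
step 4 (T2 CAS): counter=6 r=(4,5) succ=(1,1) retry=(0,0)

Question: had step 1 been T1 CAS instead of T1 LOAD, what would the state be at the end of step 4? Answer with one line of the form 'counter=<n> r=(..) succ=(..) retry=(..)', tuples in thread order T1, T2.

counter=5 r=(0,4) succ=(0,1) retry=(2,0)

(re-executing from step 1 with the substitution; state before step 1: counter=4 r=(0,0) succ=(0,0) retry=(0,0))
step 1 (T1 CAS): counter=4 r=(0,0) succ=(0,0) retry=(1,0)
step 2 (T1 CAS): counter=4 r=(0,0) succ=(0,0) retry=(2,0)
step 3 (T2 LOAD): counter=4 r=(0,4) succ=(0,0) retry=(2,0)
step 4 (T2 CAS): counter=5 r=(0,4) succ=(0,1) retry=(2,0)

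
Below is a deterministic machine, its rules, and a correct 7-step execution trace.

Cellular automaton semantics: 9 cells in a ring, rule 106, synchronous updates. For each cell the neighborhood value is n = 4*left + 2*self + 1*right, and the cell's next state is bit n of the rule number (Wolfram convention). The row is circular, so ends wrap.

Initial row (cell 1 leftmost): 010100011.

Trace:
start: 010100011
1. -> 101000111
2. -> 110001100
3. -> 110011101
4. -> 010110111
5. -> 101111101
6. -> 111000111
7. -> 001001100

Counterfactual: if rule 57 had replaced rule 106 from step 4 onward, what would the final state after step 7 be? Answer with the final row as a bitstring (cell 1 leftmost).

(re-executing steps 4..7 under rule 57; state before step 4: 110011101)
4. -> 001010011
5. -> 100101010
6. -> 010010101
7. -> 101001010

101001010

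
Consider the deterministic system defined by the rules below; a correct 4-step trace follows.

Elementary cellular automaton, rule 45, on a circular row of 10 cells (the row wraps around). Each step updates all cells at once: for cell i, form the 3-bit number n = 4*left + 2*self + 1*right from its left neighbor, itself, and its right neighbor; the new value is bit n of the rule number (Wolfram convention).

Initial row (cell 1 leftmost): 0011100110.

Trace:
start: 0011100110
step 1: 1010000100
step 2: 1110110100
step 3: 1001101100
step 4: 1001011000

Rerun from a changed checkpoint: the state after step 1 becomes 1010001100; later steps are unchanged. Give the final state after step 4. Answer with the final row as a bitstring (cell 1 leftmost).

state after step 1 := 1010001100
step 2: 1110101000
step 3: 1001111010
step 4: 1001000111

1001000111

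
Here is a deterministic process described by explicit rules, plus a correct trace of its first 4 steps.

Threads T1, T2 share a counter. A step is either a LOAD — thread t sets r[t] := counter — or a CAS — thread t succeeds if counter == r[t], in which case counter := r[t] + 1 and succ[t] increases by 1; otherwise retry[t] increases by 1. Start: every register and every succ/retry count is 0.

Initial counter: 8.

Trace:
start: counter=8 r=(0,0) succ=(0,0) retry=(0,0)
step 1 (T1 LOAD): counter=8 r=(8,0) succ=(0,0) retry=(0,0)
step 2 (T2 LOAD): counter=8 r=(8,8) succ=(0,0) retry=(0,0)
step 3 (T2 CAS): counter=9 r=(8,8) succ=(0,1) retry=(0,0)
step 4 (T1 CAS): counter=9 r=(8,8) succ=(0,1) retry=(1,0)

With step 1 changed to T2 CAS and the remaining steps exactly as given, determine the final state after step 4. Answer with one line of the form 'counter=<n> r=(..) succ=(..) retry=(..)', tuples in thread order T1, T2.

counter=9 r=(0,8) succ=(0,1) retry=(1,1)

(re-executing from step 1 with the substitution; state before step 1: counter=8 r=(0,0) succ=(0,0) retry=(0,0))
step 1 (T2 CAS): counter=8 r=(0,0) succ=(0,0) retry=(0,1)
step 2 (T2 LOAD): counter=8 r=(0,8) succ=(0,0) retry=(0,1)
step 3 (T2 CAS): counter=9 r=(0,8) succ=(0,1) retry=(0,1)
step 4 (T1 CAS): counter=9 r=(0,8) succ=(0,1) retry=(1,1)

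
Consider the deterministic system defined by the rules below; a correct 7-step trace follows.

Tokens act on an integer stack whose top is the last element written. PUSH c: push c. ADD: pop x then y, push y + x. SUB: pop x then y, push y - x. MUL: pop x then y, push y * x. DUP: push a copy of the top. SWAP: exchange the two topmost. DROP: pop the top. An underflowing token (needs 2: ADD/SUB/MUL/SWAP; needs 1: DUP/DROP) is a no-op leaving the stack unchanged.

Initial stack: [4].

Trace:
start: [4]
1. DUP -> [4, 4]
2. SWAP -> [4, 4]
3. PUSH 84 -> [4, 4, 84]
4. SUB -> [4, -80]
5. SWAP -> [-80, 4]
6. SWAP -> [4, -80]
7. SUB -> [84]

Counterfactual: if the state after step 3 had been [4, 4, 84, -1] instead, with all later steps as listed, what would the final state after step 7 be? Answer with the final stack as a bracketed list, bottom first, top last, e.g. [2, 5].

[4, -81]

state after step 3 := [4, 4, 84, -1]
4. SUB -> [4, 4, 85]
5. SWAP -> [4, 85, 4]
6. SWAP -> [4, 4, 85]
7. SUB -> [4, -81]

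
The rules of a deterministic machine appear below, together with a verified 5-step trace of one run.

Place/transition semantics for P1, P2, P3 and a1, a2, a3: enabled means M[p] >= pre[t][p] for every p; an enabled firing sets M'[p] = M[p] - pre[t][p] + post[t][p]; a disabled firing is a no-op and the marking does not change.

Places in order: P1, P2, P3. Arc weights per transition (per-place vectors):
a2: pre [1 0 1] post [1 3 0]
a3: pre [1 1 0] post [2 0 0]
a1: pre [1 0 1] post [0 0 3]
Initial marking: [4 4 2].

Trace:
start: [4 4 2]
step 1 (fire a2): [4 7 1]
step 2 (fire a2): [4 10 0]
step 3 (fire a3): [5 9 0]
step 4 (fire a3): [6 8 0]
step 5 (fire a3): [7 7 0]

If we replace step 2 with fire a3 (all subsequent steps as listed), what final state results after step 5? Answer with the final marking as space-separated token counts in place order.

(re-executing from step 2 with the substitution; state before step 2: [4 7 1])
step 2 (fire a3): [5 6 1]
step 3 (fire a3): [6 5 1]
step 4 (fire a3): [7 4 1]
step 5 (fire a3): [8 3 1]

8 3 1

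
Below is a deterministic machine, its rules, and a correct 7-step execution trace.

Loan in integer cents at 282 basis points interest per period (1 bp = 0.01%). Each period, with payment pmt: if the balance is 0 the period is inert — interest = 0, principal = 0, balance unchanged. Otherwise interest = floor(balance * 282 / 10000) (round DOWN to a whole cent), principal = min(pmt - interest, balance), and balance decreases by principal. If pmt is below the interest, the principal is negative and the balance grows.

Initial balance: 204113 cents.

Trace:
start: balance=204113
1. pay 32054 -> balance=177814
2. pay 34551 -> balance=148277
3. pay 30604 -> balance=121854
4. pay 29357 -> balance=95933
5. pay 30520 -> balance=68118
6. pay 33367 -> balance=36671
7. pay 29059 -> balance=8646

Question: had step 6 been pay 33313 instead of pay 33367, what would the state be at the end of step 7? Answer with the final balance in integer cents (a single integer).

8701

(re-executing from step 6 with the substitution; state before step 6: balance=68118)
6. pay 33313 -> balance=36725
7. pay 29059 -> balance=8701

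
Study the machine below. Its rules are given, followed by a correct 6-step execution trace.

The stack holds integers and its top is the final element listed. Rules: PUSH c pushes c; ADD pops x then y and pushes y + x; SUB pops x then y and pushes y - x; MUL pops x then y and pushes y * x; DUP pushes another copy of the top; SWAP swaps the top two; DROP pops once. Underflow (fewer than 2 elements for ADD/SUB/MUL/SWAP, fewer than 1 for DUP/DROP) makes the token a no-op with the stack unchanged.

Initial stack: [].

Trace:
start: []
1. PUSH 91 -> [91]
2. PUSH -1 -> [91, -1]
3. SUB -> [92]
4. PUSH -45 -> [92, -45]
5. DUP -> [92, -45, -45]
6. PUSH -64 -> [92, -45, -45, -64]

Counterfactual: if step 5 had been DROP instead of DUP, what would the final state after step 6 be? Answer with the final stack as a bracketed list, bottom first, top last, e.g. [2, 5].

[92, -64]

(re-executing from step 5 with the substitution; state before step 5: [92, -45])
5. DROP -> [92]
6. PUSH -64 -> [92, -64]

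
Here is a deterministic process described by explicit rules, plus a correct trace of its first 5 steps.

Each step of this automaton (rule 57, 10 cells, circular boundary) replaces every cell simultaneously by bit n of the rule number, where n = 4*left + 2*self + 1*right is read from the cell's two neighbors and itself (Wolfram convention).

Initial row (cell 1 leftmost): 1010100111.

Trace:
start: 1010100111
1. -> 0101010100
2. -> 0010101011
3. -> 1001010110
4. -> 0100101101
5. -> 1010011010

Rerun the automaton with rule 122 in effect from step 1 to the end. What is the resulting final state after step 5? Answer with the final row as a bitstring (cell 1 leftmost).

1111001111

(re-executing steps 1..5 under rule 122; state before step 1: 1010100111)
1. -> 1101011100
2. -> 1110110111
3. -> 0011111100
4. -> 0110000110
5. -> 1111001111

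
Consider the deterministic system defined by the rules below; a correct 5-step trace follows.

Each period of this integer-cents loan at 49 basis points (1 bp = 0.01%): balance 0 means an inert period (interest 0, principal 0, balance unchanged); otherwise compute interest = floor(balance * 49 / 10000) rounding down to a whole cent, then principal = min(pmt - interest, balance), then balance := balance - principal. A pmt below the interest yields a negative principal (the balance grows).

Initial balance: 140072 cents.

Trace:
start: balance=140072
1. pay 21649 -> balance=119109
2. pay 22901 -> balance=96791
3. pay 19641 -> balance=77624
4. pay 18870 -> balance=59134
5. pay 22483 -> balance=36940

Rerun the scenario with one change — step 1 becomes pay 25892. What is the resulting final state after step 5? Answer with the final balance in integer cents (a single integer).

(re-executing from step 1 with the substitution; state before step 1: balance=140072)
1. pay 25892 -> balance=114866
2. pay 22901 -> balance=92527
3. pay 19641 -> balance=73339
4. pay 18870 -> balance=54828
5. pay 22483 -> balance=32613

32613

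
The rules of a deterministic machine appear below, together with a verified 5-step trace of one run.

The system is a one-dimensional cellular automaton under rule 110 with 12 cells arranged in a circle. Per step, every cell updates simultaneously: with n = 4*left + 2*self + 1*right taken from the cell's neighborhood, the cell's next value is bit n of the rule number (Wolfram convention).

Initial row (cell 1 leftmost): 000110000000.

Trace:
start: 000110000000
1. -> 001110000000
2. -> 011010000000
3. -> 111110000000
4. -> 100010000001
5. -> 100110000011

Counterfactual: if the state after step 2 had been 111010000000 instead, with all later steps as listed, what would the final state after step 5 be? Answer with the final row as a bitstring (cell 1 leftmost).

001110000110

state after step 2 := 111010000000
3. -> 101110000001
4. -> 111010000011
5. -> 001110000110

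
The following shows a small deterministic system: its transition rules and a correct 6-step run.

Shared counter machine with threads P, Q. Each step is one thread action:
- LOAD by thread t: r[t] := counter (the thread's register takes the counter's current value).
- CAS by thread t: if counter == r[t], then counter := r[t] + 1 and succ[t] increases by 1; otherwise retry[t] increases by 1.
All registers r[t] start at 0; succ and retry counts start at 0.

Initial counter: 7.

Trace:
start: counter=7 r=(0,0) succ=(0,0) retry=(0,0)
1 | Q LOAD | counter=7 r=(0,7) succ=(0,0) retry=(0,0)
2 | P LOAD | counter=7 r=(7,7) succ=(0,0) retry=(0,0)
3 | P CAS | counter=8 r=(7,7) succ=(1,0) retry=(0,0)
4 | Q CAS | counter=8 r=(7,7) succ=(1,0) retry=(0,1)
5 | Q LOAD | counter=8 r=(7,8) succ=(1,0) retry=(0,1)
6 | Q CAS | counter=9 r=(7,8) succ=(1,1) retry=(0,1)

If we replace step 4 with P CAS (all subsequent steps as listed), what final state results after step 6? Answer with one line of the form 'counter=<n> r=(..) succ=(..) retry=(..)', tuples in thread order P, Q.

counter=9 r=(7,8) succ=(1,1) retry=(1,0)

(re-executing from step 4 with the substitution; state before step 4: counter=8 r=(7,7) succ=(1,0) retry=(0,0))
4 | P CAS | counter=8 r=(7,7) succ=(1,0) retry=(1,0)
5 | Q LOAD | counter=8 r=(7,8) succ=(1,0) retry=(1,0)
6 | Q CAS | counter=9 r=(7,8) succ=(1,1) retry=(1,0)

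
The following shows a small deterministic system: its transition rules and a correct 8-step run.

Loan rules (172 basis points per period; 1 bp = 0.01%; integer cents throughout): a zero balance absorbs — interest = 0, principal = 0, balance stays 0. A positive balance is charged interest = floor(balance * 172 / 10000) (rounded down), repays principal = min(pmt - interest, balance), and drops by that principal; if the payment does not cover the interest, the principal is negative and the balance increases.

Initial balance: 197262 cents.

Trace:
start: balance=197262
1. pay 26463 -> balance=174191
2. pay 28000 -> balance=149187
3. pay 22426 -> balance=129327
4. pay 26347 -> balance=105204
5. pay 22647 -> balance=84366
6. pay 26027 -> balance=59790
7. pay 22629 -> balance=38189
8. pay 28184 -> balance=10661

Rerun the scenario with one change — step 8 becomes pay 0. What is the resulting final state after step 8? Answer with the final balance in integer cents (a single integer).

(re-executing from step 8 with the substitution; state before step 8: balance=38189)
8. pay 0 -> balance=38845

38845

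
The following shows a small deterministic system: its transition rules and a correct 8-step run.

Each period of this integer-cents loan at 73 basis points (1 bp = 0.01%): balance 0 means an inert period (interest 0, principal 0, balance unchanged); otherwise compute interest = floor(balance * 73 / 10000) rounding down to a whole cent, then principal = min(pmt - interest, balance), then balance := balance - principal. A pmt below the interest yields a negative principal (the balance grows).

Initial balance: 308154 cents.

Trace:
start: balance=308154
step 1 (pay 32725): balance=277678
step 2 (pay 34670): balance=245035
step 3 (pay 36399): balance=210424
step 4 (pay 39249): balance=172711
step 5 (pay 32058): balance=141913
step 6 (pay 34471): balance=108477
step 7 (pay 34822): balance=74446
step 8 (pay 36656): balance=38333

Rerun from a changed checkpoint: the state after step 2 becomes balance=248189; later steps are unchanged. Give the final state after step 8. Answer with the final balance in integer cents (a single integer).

41629

state after step 2 := balance=248189
step 3 (pay 36399): balance=213601
step 4 (pay 39249): balance=175911
step 5 (pay 32058): balance=145137
step 6 (pay 34471): balance=111725
step 7 (pay 34822): balance=77718
step 8 (pay 36656): balance=41629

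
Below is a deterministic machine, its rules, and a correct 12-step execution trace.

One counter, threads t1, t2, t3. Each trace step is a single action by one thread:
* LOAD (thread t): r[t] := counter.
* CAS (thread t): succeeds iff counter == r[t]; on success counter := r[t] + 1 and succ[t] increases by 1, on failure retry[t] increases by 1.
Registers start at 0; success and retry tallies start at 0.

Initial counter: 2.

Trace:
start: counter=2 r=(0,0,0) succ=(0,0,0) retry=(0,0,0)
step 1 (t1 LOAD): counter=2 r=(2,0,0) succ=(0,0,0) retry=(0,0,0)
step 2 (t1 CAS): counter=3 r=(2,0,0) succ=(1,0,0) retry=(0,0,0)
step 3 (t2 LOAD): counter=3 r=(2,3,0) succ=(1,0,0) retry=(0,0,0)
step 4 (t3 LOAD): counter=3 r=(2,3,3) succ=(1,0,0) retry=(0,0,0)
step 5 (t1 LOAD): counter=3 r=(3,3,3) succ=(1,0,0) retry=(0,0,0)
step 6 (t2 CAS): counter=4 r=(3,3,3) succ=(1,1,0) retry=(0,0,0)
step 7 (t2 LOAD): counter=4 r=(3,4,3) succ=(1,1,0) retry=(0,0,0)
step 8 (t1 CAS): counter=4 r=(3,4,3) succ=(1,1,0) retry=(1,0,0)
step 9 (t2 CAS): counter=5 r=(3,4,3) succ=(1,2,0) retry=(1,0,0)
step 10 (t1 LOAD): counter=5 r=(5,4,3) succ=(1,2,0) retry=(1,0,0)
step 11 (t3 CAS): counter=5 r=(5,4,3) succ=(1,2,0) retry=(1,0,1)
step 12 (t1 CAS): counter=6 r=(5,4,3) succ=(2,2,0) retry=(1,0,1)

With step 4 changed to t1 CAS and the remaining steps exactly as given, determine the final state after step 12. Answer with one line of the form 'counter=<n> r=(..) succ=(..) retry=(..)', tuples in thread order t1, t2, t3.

counter=6 r=(5,4,0) succ=(2,2,0) retry=(2,0,1)

(re-executing from step 4 with the substitution; state before step 4: counter=3 r=(2,3,0) succ=(1,0,0) retry=(0,0,0))
step 4 (t1 CAS): counter=3 r=(2,3,0) succ=(1,0,0) retry=(1,0,0)
step 5 (t1 LOAD): counter=3 r=(3,3,0) succ=(1,0,0) retry=(1,0,0)
step 6 (t2 CAS): counter=4 r=(3,3,0) succ=(1,1,0) retry=(1,0,0)
step 7 (t2 LOAD): counter=4 r=(3,4,0) succ=(1,1,0) retry=(1,0,0)
step 8 (t1 CAS): counter=4 r=(3,4,0) succ=(1,1,0) retry=(2,0,0)
step 9 (t2 CAS): counter=5 r=(3,4,0) succ=(1,2,0) retry=(2,0,0)
step 10 (t1 LOAD): counter=5 r=(5,4,0) succ=(1,2,0) retry=(2,0,0)
step 11 (t3 CAS): counter=5 r=(5,4,0) succ=(1,2,0) retry=(2,0,1)
step 12 (t1 CAS): counter=6 r=(5,4,0) succ=(2,2,0) retry=(2,0,1)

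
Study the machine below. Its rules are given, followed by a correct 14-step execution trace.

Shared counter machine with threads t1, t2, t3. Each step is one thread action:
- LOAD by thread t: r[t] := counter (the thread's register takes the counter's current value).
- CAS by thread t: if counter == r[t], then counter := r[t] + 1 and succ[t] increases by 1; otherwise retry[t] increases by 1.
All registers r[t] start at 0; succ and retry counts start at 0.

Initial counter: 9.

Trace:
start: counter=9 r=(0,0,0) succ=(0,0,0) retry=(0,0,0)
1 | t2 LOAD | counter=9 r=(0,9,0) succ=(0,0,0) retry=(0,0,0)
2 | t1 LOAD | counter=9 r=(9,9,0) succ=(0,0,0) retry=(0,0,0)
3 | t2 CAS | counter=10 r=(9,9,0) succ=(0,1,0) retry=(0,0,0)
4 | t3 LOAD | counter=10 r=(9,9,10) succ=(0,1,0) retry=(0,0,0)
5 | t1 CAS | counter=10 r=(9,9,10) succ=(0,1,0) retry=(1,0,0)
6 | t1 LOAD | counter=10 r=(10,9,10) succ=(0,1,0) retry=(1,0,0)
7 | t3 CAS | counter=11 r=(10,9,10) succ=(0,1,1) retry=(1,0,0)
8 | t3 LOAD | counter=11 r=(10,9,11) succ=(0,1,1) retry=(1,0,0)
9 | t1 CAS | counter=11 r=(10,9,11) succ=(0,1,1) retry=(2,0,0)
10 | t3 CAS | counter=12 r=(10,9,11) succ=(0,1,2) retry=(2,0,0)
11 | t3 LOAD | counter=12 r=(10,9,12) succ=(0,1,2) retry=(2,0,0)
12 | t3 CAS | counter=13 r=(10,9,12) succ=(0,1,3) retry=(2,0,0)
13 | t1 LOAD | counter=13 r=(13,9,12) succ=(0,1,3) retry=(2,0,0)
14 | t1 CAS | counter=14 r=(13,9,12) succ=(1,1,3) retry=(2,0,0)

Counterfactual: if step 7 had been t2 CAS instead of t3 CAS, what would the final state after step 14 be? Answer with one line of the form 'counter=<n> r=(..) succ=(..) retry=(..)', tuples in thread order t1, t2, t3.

counter=13 r=(12,9,11) succ=(2,1,1) retry=(1,1,1)

(re-executing from step 7 with the substitution; state before step 7: counter=10 r=(10,9,10) succ=(0,1,0) retry=(1,0,0))
7 | t2 CAS | counter=10 r=(10,9,10) succ=(0,1,0) retry=(1,1,0)
8 | t3 LOAD | counter=10 r=(10,9,10) succ=(0,1,0) retry=(1,1,0)
9 | t1 CAS | counter=11 r=(10,9,10) succ=(1,1,0) retry=(1,1,0)
10 | t3 CAS | counter=11 r=(10,9,10) succ=(1,1,0) retry=(1,1,1)
11 | t3 LOAD | counter=11 r=(10,9,11) succ=(1,1,0) retry=(1,1,1)
12 | t3 CAS | counter=12 r=(10,9,11) succ=(1,1,1) retry=(1,1,1)
13 | t1 LOAD | counter=12 r=(12,9,11) succ=(1,1,1) retry=(1,1,1)
14 | t1 CAS | counter=13 r=(12,9,11) succ=(2,1,1) retry=(1,1,1)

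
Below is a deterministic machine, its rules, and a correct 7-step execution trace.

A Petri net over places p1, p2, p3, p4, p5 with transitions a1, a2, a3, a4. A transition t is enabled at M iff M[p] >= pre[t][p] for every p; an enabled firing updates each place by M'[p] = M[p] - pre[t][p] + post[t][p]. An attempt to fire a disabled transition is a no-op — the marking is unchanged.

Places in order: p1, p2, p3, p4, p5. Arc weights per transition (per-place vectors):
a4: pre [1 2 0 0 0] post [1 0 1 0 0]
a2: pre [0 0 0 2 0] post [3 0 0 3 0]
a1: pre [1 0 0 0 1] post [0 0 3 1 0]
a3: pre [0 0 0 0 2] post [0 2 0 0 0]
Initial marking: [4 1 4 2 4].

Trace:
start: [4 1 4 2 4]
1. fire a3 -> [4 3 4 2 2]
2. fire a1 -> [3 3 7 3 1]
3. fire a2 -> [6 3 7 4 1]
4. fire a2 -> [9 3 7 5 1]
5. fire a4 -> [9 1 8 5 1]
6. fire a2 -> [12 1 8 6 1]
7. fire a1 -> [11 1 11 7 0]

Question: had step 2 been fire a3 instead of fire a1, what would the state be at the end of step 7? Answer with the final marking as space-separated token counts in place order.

(re-executing from step 2 with the substitution; state before step 2: [4 3 4 2 2])
2. fire a3 -> [4 5 4 2 0]
3. fire a2 -> [7 5 4 3 0]
4. fire a2 -> [10 5 4 4 0]
5. fire a4 -> [10 3 5 4 0]
6. fire a2 -> [13 3 5 5 0]
7. fire a1 -> [13 3 5 5 0]

13 3 5 5 0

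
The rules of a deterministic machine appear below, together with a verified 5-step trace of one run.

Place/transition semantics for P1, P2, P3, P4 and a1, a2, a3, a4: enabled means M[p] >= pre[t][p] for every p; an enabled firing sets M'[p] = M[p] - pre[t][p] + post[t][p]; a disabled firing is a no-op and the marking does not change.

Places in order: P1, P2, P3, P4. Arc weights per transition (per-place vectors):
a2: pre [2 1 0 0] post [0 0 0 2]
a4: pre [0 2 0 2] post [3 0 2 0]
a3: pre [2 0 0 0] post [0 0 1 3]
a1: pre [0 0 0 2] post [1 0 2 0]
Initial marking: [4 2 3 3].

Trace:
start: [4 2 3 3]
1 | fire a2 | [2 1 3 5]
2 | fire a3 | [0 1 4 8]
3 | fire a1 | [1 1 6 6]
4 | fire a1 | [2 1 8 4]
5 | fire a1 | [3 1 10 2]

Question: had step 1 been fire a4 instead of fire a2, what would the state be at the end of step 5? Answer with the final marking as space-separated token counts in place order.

7 0 10 0

(re-executing from step 1 with the substitution; state before step 1: [4 2 3 3])
1 | fire a4 | [7 0 5 1]
2 | fire a3 | [5 0 6 4]
3 | fire a1 | [6 0 8 2]
4 | fire a1 | [7 0 10 0]
5 | fire a1 | [7 0 10 0]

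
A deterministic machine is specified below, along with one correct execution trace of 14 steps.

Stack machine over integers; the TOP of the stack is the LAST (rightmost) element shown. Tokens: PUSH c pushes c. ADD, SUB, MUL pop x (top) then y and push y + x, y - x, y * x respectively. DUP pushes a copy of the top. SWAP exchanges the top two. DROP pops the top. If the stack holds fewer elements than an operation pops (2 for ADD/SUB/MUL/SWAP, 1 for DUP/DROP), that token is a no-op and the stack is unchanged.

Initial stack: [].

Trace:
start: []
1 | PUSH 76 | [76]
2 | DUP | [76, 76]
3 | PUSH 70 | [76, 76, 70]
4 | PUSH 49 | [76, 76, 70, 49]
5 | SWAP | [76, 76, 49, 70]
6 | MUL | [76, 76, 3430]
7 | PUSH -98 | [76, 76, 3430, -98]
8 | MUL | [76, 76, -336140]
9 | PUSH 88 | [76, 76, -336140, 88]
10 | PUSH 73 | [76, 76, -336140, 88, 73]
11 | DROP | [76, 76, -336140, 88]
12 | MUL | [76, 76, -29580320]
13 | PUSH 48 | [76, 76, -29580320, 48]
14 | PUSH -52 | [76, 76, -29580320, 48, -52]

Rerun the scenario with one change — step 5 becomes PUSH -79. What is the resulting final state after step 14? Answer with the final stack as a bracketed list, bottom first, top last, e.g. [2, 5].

(re-executing from step 5 with the substitution; state before step 5: [76, 76, 70, 49])
5 | PUSH -79 | [76, 76, 70, 49, -79]
6 | MUL | [76, 76, 70, -3871]
7 | PUSH -98 | [76, 76, 70, -3871, -98]
8 | MUL | [76, 76, 70, 379358]
9 | PUSH 88 | [76, 76, 70, 379358, 88]
10 | PUSH 73 | [76, 76, 70, 379358, 88, 73]
11 | DROP | [76, 76, 70, 379358, 88]
12 | MUL | [76, 76, 70, 33383504]
13 | PUSH 48 | [76, 76, 70, 33383504, 48]
14 | PUSH -52 | [76, 76, 70, 33383504, 48, -52]

[76, 76, 70, 33383504, 48, -52]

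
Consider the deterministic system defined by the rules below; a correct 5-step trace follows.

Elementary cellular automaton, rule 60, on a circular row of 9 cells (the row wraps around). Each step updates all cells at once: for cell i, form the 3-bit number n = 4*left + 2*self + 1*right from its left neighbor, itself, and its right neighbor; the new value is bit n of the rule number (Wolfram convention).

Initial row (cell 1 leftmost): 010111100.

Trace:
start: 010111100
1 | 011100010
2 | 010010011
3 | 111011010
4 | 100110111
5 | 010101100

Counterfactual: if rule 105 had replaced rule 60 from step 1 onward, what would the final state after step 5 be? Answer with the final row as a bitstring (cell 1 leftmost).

(re-executing steps 1..5 under rule 105; state before step 1: 010111100)
1 | 001100101
2 | 001100010
3 | 101101000
4 | 011110010
5 | 010010000

010010000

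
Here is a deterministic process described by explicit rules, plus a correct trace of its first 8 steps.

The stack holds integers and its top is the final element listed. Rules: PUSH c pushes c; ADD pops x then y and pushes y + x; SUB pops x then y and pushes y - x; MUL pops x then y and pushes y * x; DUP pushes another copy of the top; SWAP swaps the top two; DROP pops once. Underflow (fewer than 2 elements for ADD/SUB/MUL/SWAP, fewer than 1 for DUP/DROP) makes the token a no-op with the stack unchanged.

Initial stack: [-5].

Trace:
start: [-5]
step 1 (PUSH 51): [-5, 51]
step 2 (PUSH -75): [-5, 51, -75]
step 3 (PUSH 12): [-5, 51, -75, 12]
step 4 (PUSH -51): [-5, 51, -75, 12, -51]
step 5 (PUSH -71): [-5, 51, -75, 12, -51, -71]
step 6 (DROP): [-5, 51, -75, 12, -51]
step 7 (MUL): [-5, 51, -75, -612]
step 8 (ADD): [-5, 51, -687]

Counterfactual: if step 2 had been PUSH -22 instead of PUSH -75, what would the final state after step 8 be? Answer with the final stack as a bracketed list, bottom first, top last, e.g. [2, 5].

[-5, 51, -634]

(re-executing from step 2 with the substitution; state before step 2: [-5, 51])
step 2 (PUSH -22): [-5, 51, -22]
step 3 (PUSH 12): [-5, 51, -22, 12]
step 4 (PUSH -51): [-5, 51, -22, 12, -51]
step 5 (PUSH -71): [-5, 51, -22, 12, -51, -71]
step 6 (DROP): [-5, 51, -22, 12, -51]
step 7 (MUL): [-5, 51, -22, -612]
step 8 (ADD): [-5, 51, -634]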